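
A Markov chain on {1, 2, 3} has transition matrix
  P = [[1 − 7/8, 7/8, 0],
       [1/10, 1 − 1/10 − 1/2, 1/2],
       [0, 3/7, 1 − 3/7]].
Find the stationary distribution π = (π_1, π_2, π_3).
π = (24/479, 210/479, 245/479)

This is a birth-death chain on three states, which satisfies detailed balance: π_1 · P_{12} = π_2 · P_{21} and π_2 · P_{23} = π_3 · P_{32}.
From π_1 · 7/8 = π_2 · 1/10: π_2/π_1 = (7/8)/(1/10) = 35/4.
From π_2 · 1/2 = π_3 · 3/7: π_3/π_2 = (1/2)/(3/7) = 7/6.
Take π_1 proportional to 1; then unnormalized π = (1, 35/4, 245/24). Normalize by dividing by the sum 479/24:
  π = (24/479, 210/479, 245/479).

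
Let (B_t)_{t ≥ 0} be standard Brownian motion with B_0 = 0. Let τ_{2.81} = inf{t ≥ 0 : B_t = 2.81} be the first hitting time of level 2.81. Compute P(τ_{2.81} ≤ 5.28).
P(τ_{2.81} ≤ 5.28) = 2(1 − Φ(2.81/√5.28)) = 2(1 − Φ(1.2229)) ≈ 0.2214

By the reflection principle for standard BM, P(τ_b ≤ t) = 2 · P(B_t ≥ b). Since B_t ~ N(0, t), P(B_t ≥ 2.81) = 1 − Φ(2.81/√t) = 1 − Φ(2.81/√5.28) = 1 − Φ(1.2229) ≈ 0.11068. Doubling: P(τ_{2.81} ≤ 5.28) ≈ 2 · 0.11068 = 0.22136 ≈ 0.2214.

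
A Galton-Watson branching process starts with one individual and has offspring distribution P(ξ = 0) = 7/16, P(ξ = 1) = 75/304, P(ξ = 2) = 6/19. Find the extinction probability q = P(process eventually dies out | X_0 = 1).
q = 1

Mean offspring μ = 0·7/16 + 1·75/304 + 2·6/19 = 267/304 ≤ 1. For μ ≤ 1 with offspring not concentrated at 1, the Galton-Watson process goes extinct almost surely, so q = 1.
(Algebraic check: The pgf is f(s) = 7/16 + 75/304·s + 6/19·s². The extinction probability q is the smallest fixed point of f in [0, 1]. Setting s = f(s):
  6/19·s² + (75/304 − 1)·s + 7/16 = 0
  6/19·s² − (7/16 + 6/19)·s + 7/16 = 0
which factors as (s − 1)·(6/19·s − 7/16) = 0, giving roots s = 1 and s = (7/16)/(6/19) = 133/96. Since 133/96 ≥ 1, the smallest root in [0, 1] is s = 1.)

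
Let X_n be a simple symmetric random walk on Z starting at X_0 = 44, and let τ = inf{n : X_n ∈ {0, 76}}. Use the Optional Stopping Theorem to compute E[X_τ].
E[X_τ] = 44

X_n is a martingale and τ is a bounded-mean stopping time (indeed τ is finite a.s. with bounded expectation since the walk is in a bounded region). By the OST, E[X_τ] = E[X_0] = 44. Equivalently: E[X_τ] = 76 · P(hit 76 first) + 0 · P(hit 0 first) = 76 · (44/76) = 44.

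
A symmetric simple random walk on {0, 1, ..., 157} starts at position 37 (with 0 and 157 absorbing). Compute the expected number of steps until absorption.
E[τ | X_0 = 37] = 4440

Let v_k = E[τ | X_0 = k]. Boundary: v_0 = v_157 = 0. Recurrence: v_k = 1 + (v_{k-1} + v_{k+1})/2 for 1 ≤ k ≤ 156. The particular solution to v_k − (v_{k-1} + v_{k+1})/2 = 1 is v_k = −k^2. Adding homogeneous solution A + B k and matching boundaries gives v_k = k (157 − k). Substituting k = 37: v_37 = 37 · 120 = 4440.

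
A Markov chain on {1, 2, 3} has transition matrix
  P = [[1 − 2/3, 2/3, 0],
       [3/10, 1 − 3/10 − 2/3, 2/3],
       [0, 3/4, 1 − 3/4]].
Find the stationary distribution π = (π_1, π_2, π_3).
π = (81/421, 180/421, 160/421)

This is a birth-death chain on three states, which satisfies detailed balance: π_1 · P_{12} = π_2 · P_{21} and π_2 · P_{23} = π_3 · P_{32}.
From π_1 · 2/3 = π_2 · 3/10: π_2/π_1 = (2/3)/(3/10) = 20/9.
From π_2 · 2/3 = π_3 · 3/4: π_3/π_2 = (2/3)/(3/4) = 8/9.
Take π_1 proportional to 1; then unnormalized π = (1, 20/9, 160/81). Normalize by dividing by the sum 421/81:
  π = (81/421, 180/421, 160/421).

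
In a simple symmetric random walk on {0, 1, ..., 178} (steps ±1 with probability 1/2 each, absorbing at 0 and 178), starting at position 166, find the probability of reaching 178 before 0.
P(hit 178 before 0) = 166/178 = 83/89

Let u_k = P(hit 178 before 0 | start at k). Then u_0 = 0, u_178 = 1, and u_k = u_{k-1}/2 + u_{k+1}/2 for 1 ≤ k ≤ 177. This harmonic recurrence is solved by u_k = k/178, giving u_166 = 166/178 = 83/89.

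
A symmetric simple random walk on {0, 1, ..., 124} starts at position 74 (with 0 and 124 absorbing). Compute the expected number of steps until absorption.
E[τ | X_0 = 74] = 3700

Let v_k = E[τ | X_0 = k]. Boundary: v_0 = v_124 = 0. Recurrence: v_k = 1 + (v_{k-1} + v_{k+1})/2 for 1 ≤ k ≤ 123. The particular solution to v_k − (v_{k-1} + v_{k+1})/2 = 1 is v_k = −k^2. Adding homogeneous solution A + B k and matching boundaries gives v_k = k (124 − k). Substituting k = 74: v_74 = 74 · 50 = 3700.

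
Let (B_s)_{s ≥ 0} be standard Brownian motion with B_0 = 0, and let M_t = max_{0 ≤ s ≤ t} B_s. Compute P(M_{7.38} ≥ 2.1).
P(M_{7.38} ≥ 2.1) = 2·P(B_{7.38} ≥ 2.1) = 2(1 − Φ(2.1/√7.38)) ≈ 0.4395

By the reflection principle for Brownian motion, P(M_t ≥ a) = 2 · P(B_t ≥ a) for a ≥ 0. Since B_t ~ N(0, t), P(B_t ≥ 2.1) = 1 − Φ(2.1/√t) = 1 − Φ(2.1/√7.38) = 1 − Φ(0.7730). So
  P(M_{7.38} ≥ 2.1) = 2(1 − Φ(0.7730)) ≈ 0.4395.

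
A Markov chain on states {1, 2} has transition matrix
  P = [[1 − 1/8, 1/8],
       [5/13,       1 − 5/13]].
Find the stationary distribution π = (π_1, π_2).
π_1 = 40/53, π_2 = 13/53

Solve πP = π with π_1 + π_2 = 1. From πP = π: π_1 · (1 − 1/8) + π_2 · 5/13 = π_1 ⇒ π_2 · 5/13 = π_1 · 1/8 ⇒ π_2/π_1 = (1/8)/(5/13) = 13/40. Together with π_1 + π_2 = 1:
  π_1 = (5/13)/(1/8 + 5/13) = (5/13)/(53/104) = 40/53,
  π_2 = (1/8)/(1/8 + 5/13) = (1/8)/(53/104) = 13/53.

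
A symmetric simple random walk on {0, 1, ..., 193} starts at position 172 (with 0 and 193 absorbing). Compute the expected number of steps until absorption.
E[τ | X_0 = 172] = 3612

Let v_k = E[τ | X_0 = k]. Boundary: v_0 = v_193 = 0. Recurrence: v_k = 1 + (v_{k-1} + v_{k+1})/2 for 1 ≤ k ≤ 192. The particular solution to v_k − (v_{k-1} + v_{k+1})/2 = 1 is v_k = −k^2. Adding homogeneous solution A + B k and matching boundaries gives v_k = k (193 − k). Substituting k = 172: v_172 = 172 · 21 = 3612.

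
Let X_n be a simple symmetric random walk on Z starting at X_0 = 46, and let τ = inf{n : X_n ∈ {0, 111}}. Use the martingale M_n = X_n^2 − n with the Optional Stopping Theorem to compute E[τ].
E[τ] = 2990

M_n = X_n^2 − n is a martingale (since E[X_{n+1}^2 | F_n] = X_n^2 + 1). By OST (τ has finite mean in a bounded region), E[M_τ] = E[M_0] = X_0^2 − 0 = 46^2 = 2116. Also E[M_τ] = E[X_τ^2] − E[τ]. The walk exits at 0 or 111, with P(hit 111 first) = 46/111, so E[X_τ^2] = 111^2 · 46/111 + 0 = 5106. Thus E[τ] = E[X_τ^2] − E[M_τ] = 5106 − 2116 = 2990 = 46(111 − 46) = 2990.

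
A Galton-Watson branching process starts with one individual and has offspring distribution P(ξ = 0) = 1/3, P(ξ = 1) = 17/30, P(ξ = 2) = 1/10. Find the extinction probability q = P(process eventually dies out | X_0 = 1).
q = 1

Mean offspring μ = 0·1/3 + 1·17/30 + 2·1/10 = 23/30 ≤ 1. For μ ≤ 1 with offspring not concentrated at 1, the Galton-Watson process goes extinct almost surely, so q = 1.
(Algebraic check: The pgf is f(s) = 1/3 + 17/30·s + 1/10·s². The extinction probability q is the smallest fixed point of f in [0, 1]. Setting s = f(s):
  1/10·s² + (17/30 − 1)·s + 1/3 = 0
  1/10·s² − (1/3 + 1/10)·s + 1/3 = 0
which factors as (s − 1)·(1/10·s − 1/3) = 0, giving roots s = 1 and s = (1/3)/(1/10) = 10/3. Since 10/3 ≥ 1, the smallest root in [0, 1] is s = 1.)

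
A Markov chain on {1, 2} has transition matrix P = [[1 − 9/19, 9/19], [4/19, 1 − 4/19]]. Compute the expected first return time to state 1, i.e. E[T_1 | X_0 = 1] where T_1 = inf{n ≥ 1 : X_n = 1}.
E[T_1 | X_0 = 1] = 1/π_1 = 13/4

For an irreducible recurrent Markov chain with stationary distribution π, E[T_i | X_0 = i] = 1/π_i (Kac's formula). Here π_1 = (4/19)/(9/19 + 4/19) = (4/19)/(13/19) = 4/13, so E[T_1 | X_0 = 1] = 1/π_1 = (9/19 + 4/19)/(4/19) = (13/19)/(4/19) = 13/4.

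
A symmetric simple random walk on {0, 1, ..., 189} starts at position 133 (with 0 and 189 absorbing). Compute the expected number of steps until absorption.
E[τ | X_0 = 133] = 7448

Let v_k = E[τ | X_0 = k]. Boundary: v_0 = v_189 = 0. Recurrence: v_k = 1 + (v_{k-1} + v_{k+1})/2 for 1 ≤ k ≤ 188. The particular solution to v_k − (v_{k-1} + v_{k+1})/2 = 1 is v_k = −k^2. Adding homogeneous solution A + B k and matching boundaries gives v_k = k (189 − k). Substituting k = 133: v_133 = 133 · 56 = 7448.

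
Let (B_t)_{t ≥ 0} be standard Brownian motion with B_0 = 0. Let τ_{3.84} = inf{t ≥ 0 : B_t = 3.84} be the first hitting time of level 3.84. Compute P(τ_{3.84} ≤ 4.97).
P(τ_{3.84} ≤ 4.97) = 2(1 − Φ(3.84/√4.97)) = 2(1 − Φ(1.7225)) ≈ 0.0850

By the reflection principle for standard BM, P(τ_b ≤ t) = 2 · P(B_t ≥ b). Since B_t ~ N(0, t), P(B_t ≥ 3.84) = 1 − Φ(3.84/√t) = 1 − Φ(3.84/√4.97) = 1 − Φ(1.7225) ≈ 0.04249. Doubling: P(τ_{3.84} ≤ 4.97) ≈ 2 · 0.04249 = 0.08498 ≈ 0.0850.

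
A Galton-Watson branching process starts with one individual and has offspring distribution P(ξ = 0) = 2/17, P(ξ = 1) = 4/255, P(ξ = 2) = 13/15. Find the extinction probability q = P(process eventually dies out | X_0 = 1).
q = 30/221

The pgf is f(s) = 2/17 + 4/255·s + 13/15·s². The extinction probability q is the smallest fixed point of f in [0, 1]. Setting s = f(s):
  13/15·s² + (4/255 − 1)·s + 2/17 = 0
  13/15·s² − (2/17 + 13/15)·s + 2/17 = 0
which factors as (s − 1)·(13/15·s − 2/17) = 0, giving roots s = 1 and s = (2/17)/(13/15) = 30/221.
Mean offspring μ = 4/255 + 2·13/15 = 446/255 > 1 (supercritical), so q < 1. The extinction probability is the smaller root: q = (2/17)/(13/15) = 30/221.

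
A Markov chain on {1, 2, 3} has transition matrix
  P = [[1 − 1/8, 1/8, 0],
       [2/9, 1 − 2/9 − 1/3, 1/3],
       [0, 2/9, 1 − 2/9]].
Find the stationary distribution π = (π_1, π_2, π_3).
π = (32/77, 18/77, 27/77)

This is a birth-death chain on three states, which satisfies detailed balance: π_1 · P_{12} = π_2 · P_{21} and π_2 · P_{23} = π_3 · P_{32}.
From π_1 · 1/8 = π_2 · 2/9: π_2/π_1 = (1/8)/(2/9) = 9/16.
From π_2 · 1/3 = π_3 · 2/9: π_3/π_2 = (1/3)/(2/9) = 3/2.
Take π_1 proportional to 1; then unnormalized π = (1, 9/16, 27/32). Normalize by dividing by the sum 77/32:
  π = (32/77, 18/77, 27/77).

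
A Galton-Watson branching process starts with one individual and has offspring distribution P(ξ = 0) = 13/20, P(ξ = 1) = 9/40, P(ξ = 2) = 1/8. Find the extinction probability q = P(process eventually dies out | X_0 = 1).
q = 1

Mean offspring μ = 0·13/20 + 1·9/40 + 2·1/8 = 19/40 ≤ 1. For μ ≤ 1 with offspring not concentrated at 1, the Galton-Watson process goes extinct almost surely, so q = 1.
(Algebraic check: The pgf is f(s) = 13/20 + 9/40·s + 1/8·s². The extinction probability q is the smallest fixed point of f in [0, 1]. Setting s = f(s):
  1/8·s² + (9/40 − 1)·s + 13/20 = 0
  1/8·s² − (13/20 + 1/8)·s + 13/20 = 0
which factors as (s − 1)·(1/8·s − 13/20) = 0, giving roots s = 1 and s = (13/20)/(1/8) = 26/5. Since 26/5 ≥ 1, the smallest root in [0, 1] is s = 1.)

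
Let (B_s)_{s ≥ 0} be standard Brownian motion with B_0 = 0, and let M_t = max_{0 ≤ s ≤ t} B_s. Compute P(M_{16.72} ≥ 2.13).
P(M_{16.72} ≥ 2.13) = 2·P(B_{16.72} ≥ 2.13) = 2(1 − Φ(2.13/√16.72)) ≈ 0.6024

By the reflection principle for Brownian motion, P(M_t ≥ a) = 2 · P(B_t ≥ a) for a ≥ 0. Since B_t ~ N(0, t), P(B_t ≥ 2.13) = 1 − Φ(2.13/√t) = 1 − Φ(2.13/√16.72) = 1 − Φ(0.5209). So
  P(M_{16.72} ≥ 2.13) = 2(1 − Φ(0.5209)) ≈ 0.6024.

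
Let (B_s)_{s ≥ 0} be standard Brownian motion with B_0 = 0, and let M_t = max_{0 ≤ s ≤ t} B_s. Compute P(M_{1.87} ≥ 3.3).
P(M_{1.87} ≥ 3.3) = 2·P(B_{1.87} ≥ 3.3) = 2(1 − Φ(3.3/√1.87)) ≈ 0.0158

By the reflection principle for Brownian motion, P(M_t ≥ a) = 2 · P(B_t ≥ a) for a ≥ 0. Since B_t ~ N(0, t), P(B_t ≥ 3.3) = 1 − Φ(3.3/√t) = 1 − Φ(3.3/√1.87) = 1 − Φ(2.4132). So
  P(M_{1.87} ≥ 3.3) = 2(1 − Φ(2.4132)) ≈ 0.0158.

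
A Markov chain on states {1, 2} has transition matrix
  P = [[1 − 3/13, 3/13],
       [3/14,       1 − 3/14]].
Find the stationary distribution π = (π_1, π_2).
π_1 = 13/27, π_2 = 14/27

Solve πP = π with π_1 + π_2 = 1. From πP = π: π_1 · (1 − 3/13) + π_2 · 3/14 = π_1 ⇒ π_2 · 3/14 = π_1 · 3/13 ⇒ π_2/π_1 = (3/13)/(3/14) = 14/13. Together with π_1 + π_2 = 1:
  π_1 = (3/14)/(3/13 + 3/14) = (3/14)/(81/182) = 13/27,
  π_2 = (3/13)/(3/13 + 3/14) = (3/13)/(81/182) = 14/27.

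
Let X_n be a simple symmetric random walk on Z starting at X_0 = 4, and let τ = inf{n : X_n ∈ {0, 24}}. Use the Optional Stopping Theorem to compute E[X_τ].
E[X_τ] = 4

X_n is a martingale and τ is a bounded-mean stopping time (indeed τ is finite a.s. with bounded expectation since the walk is in a bounded region). By the OST, E[X_τ] = E[X_0] = 4. Equivalently: E[X_τ] = 24 · P(hit 24 first) + 0 · P(hit 0 first) = 24 · (4/24) = 4.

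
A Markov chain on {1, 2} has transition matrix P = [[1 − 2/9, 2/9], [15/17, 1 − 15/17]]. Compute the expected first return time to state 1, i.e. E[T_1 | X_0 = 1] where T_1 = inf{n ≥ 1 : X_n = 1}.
E[T_1 | X_0 = 1] = 1/π_1 = 169/135

For an irreducible recurrent Markov chain with stationary distribution π, E[T_i | X_0 = i] = 1/π_i (Kac's formula). Here π_1 = (15/17)/(2/9 + 15/17) = (15/17)/(169/153) = 135/169, so E[T_1 | X_0 = 1] = 1/π_1 = (2/9 + 15/17)/(15/17) = (169/153)/(15/17) = 169/135.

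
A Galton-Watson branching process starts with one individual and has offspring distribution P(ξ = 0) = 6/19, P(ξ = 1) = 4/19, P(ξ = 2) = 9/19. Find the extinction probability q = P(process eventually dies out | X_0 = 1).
q = 2/3

The pgf is f(s) = 6/19 + 4/19·s + 9/19·s². The extinction probability q is the smallest fixed point of f in [0, 1]. Setting s = f(s):
  9/19·s² + (4/19 − 1)·s + 6/19 = 0
  9/19·s² − (6/19 + 9/19)·s + 6/19 = 0
which factors as (s − 1)·(9/19·s − 6/19) = 0, giving roots s = 1 and s = (6/19)/(9/19) = 2/3.
Mean offspring μ = 4/19 + 2·9/19 = 22/19 > 1 (supercritical), so q < 1. The extinction probability is the smaller root: q = (6/19)/(9/19) = 2/3.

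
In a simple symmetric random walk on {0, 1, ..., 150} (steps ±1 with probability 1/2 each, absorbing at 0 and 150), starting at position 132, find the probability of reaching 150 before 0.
P(hit 150 before 0) = 132/150 = 22/25

Let u_k = P(hit 150 before 0 | start at k). Then u_0 = 0, u_150 = 1, and u_k = u_{k-1}/2 + u_{k+1}/2 for 1 ≤ k ≤ 149. This harmonic recurrence is solved by u_k = k/150, giving u_132 = 132/150 = 22/25.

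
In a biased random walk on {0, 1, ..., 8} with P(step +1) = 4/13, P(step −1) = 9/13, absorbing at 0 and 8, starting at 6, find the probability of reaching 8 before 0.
P(hit 8 before 0) = (1 − (9/4)^6) / (1 − (9/4)^8) = 129808/661249

Let u_k denote P(reach 8 before 0 | start at k). Boundary: u_0 = 0, u_8 = 1. Recurrence: u_k = 4/13·u_{k+1} + 9/13·u_{k-1} for 1 ≤ k ≤ 7. Try u_k = A + B·r^k with r = q/p = (9/13)/(4/13) = 9/4. Substitution satisfies the recurrence; boundary conditions give:
  u_k = (1 − r^k) / (1 − r^N) = (1 − (9/4)^6) / (1 − (9/4)^8) = 129808/661249.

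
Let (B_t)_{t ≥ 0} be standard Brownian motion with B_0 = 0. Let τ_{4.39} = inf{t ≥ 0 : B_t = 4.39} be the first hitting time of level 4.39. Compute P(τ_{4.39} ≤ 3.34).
P(τ_{4.39} ≤ 3.34) = 2(1 − Φ(4.39/√3.34)) = 2(1 − Φ(2.4021)) ≈ 0.0163

By the reflection principle for standard BM, P(τ_b ≤ t) = 2 · P(B_t ≥ b). Since B_t ~ N(0, t), P(B_t ≥ 4.39) = 1 − Φ(4.39/√t) = 1 − Φ(4.39/√3.34) = 1 − Φ(2.4021) ≈ 0.00815. Doubling: P(τ_{4.39} ≤ 3.34) ≈ 2 · 0.00815 = 0.01630 ≈ 0.0163.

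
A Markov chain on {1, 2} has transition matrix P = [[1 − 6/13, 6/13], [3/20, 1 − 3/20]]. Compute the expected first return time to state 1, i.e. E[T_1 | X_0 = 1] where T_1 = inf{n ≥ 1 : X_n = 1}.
E[T_1 | X_0 = 1] = 1/π_1 = 53/13

For an irreducible recurrent Markov chain with stationary distribution π, E[T_i | X_0 = i] = 1/π_i (Kac's formula). Here π_1 = (3/20)/(6/13 + 3/20) = (3/20)/(159/260) = 13/53, so E[T_1 | X_0 = 1] = 1/π_1 = (6/13 + 3/20)/(3/20) = (159/260)/(3/20) = 53/13.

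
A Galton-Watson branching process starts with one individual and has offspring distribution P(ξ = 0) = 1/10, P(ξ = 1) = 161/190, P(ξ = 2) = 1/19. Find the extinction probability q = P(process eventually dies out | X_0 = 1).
q = 1

Mean offspring μ = 0·1/10 + 1·161/190 + 2·1/19 = 181/190 ≤ 1. For μ ≤ 1 with offspring not concentrated at 1, the Galton-Watson process goes extinct almost surely, so q = 1.
(Algebraic check: The pgf is f(s) = 1/10 + 161/190·s + 1/19·s². The extinction probability q is the smallest fixed point of f in [0, 1]. Setting s = f(s):
  1/19·s² + (161/190 − 1)·s + 1/10 = 0
  1/19·s² − (1/10 + 1/19)·s + 1/10 = 0
which factors as (s − 1)·(1/19·s − 1/10) = 0, giving roots s = 1 and s = (1/10)/(1/19) = 19/10. Since 19/10 ≥ 1, the smallest root in [0, 1] is s = 1.)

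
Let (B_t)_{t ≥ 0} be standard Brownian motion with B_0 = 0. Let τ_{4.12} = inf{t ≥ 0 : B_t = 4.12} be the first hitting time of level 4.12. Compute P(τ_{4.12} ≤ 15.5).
P(τ_{4.12} ≤ 15.5) = 2(1 − Φ(4.12/√15.5)) = 2(1 − Φ(1.0465)) ≈ 0.2953

By the reflection principle for standard BM, P(τ_b ≤ t) = 2 · P(B_t ≥ b). Since B_t ~ N(0, t), P(B_t ≥ 4.12) = 1 − Φ(4.12/√t) = 1 − Φ(4.12/√15.5) = 1 − Φ(1.0465) ≈ 0.14767. Doubling: P(τ_{4.12} ≤ 15.5) ≈ 2 · 0.14767 = 0.29534 ≈ 0.2953.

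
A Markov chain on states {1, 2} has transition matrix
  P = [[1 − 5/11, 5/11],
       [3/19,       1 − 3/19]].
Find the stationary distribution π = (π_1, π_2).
π_1 = 33/128, π_2 = 95/128

Solve πP = π with π_1 + π_2 = 1. From πP = π: π_1 · (1 − 5/11) + π_2 · 3/19 = π_1 ⇒ π_2 · 3/19 = π_1 · 5/11 ⇒ π_2/π_1 = (5/11)/(3/19) = 95/33. Together with π_1 + π_2 = 1:
  π_1 = (3/19)/(5/11 + 3/19) = (3/19)/(128/209) = 33/128,
  π_2 = (5/11)/(5/11 + 3/19) = (5/11)/(128/209) = 95/128.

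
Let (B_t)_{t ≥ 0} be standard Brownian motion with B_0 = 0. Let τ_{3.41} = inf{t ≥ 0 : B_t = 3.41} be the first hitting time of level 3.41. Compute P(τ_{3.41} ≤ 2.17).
P(τ_{3.41} ≤ 2.17) = 2(1 − Φ(3.41/√2.17)) = 2(1 − Φ(2.3149)) ≈ 0.0206

By the reflection principle for standard BM, P(τ_b ≤ t) = 2 · P(B_t ≥ b). Since B_t ~ N(0, t), P(B_t ≥ 3.41) = 1 − Φ(3.41/√t) = 1 − Φ(3.41/√2.17) = 1 − Φ(2.3149) ≈ 0.01031. Doubling: P(τ_{3.41} ≤ 2.17) ≈ 2 · 0.01031 = 0.02062 ≈ 0.0206.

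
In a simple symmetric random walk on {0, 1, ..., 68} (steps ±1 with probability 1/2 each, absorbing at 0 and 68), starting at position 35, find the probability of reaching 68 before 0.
P(hit 68 before 0) = 35/68

Let u_k = P(hit 68 before 0 | start at k). Then u_0 = 0, u_68 = 1, and u_k = u_{k-1}/2 + u_{k+1}/2 for 1 ≤ k ≤ 67. This harmonic recurrence is solved by u_k = k/68, giving u_35 = 35/68.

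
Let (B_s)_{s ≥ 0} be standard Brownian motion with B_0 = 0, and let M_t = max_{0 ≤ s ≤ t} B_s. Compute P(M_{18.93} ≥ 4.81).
P(M_{18.93} ≥ 4.81) = 2·P(B_{18.93} ≥ 4.81) = 2(1 − Φ(4.81/√18.93)) ≈ 0.2689

By the reflection principle for Brownian motion, P(M_t ≥ a) = 2 · P(B_t ≥ a) for a ≥ 0. Since B_t ~ N(0, t), P(B_t ≥ 4.81) = 1 − Φ(4.81/√t) = 1 − Φ(4.81/√18.93) = 1 − Φ(1.1055). So
  P(M_{18.93} ≥ 4.81) = 2(1 − Φ(1.1055)) ≈ 0.2689.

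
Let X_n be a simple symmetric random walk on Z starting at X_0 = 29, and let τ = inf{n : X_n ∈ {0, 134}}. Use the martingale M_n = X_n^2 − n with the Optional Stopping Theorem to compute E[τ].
E[τ] = 3045

M_n = X_n^2 − n is a martingale (since E[X_{n+1}^2 | F_n] = X_n^2 + 1). By OST (τ has finite mean in a bounded region), E[M_τ] = E[M_0] = X_0^2 − 0 = 29^2 = 841. Also E[M_τ] = E[X_τ^2] − E[τ]. The walk exits at 0 or 134, with P(hit 134 first) = 29/134, so E[X_τ^2] = 134^2 · 29/134 + 0 = 3886. Thus E[τ] = E[X_τ^2] − E[M_τ] = 3886 − 841 = 3045 = 29(134 − 29) = 3045.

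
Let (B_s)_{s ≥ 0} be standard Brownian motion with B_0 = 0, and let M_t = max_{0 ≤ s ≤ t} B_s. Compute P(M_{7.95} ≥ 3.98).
P(M_{7.95} ≥ 3.98) = 2·P(B_{7.95} ≥ 3.98) = 2(1 − Φ(3.98/√7.95)) ≈ 0.1581

By the reflection principle for Brownian motion, P(M_t ≥ a) = 2 · P(B_t ≥ a) for a ≥ 0. Since B_t ~ N(0, t), P(B_t ≥ 3.98) = 1 − Φ(3.98/√t) = 1 − Φ(3.98/√7.95) = 1 − Φ(1.4116). So
  P(M_{7.95} ≥ 3.98) = 2(1 − Φ(1.4116)) ≈ 0.1581.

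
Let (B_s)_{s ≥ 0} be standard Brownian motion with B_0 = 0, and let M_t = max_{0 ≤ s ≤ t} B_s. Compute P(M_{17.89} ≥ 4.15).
P(M_{17.89} ≥ 4.15) = 2·P(B_{17.89} ≥ 4.15) = 2(1 − Φ(4.15/√17.89)) ≈ 0.3265

By the reflection principle for Brownian motion, P(M_t ≥ a) = 2 · P(B_t ≥ a) for a ≥ 0. Since B_t ~ N(0, t), P(B_t ≥ 4.15) = 1 − Φ(4.15/√t) = 1 − Φ(4.15/√17.89) = 1 − Φ(0.9812). So
  P(M_{17.89} ≥ 4.15) = 2(1 − Φ(0.9812)) ≈ 0.3265.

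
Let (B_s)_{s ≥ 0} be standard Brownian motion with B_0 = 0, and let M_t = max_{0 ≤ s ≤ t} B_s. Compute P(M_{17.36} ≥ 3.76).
P(M_{17.36} ≥ 3.76) = 2·P(B_{17.36} ≥ 3.76) = 2(1 − Φ(3.76/√17.36)) ≈ 0.3668

By the reflection principle for Brownian motion, P(M_t ≥ a) = 2 · P(B_t ≥ a) for a ≥ 0. Since B_t ~ N(0, t), P(B_t ≥ 3.76) = 1 − Φ(3.76/√t) = 1 − Φ(3.76/√17.36) = 1 − Φ(0.9024). So
  P(M_{17.36} ≥ 3.76) = 2(1 − Φ(0.9024)) ≈ 0.3668.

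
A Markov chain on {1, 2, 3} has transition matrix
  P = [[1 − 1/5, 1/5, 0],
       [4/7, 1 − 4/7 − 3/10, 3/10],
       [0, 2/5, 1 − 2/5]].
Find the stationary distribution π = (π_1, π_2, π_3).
π = (80/129, 28/129, 7/43)

This is a birth-death chain on three states, which satisfies detailed balance: π_1 · P_{12} = π_2 · P_{21} and π_2 · P_{23} = π_3 · P_{32}.
From π_1 · 1/5 = π_2 · 4/7: π_2/π_1 = (1/5)/(4/7) = 7/20.
From π_2 · 3/10 = π_3 · 2/5: π_3/π_2 = (3/10)/(2/5) = 3/4.
Take π_1 proportional to 1; then unnormalized π = (1, 7/20, 21/80). Normalize by dividing by the sum 129/80:
  π = (80/129, 28/129, 7/43).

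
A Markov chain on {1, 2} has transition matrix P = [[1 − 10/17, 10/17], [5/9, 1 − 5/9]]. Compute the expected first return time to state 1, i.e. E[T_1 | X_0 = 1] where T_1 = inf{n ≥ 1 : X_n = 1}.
E[T_1 | X_0 = 1] = 1/π_1 = 35/17

For an irreducible recurrent Markov chain with stationary distribution π, E[T_i | X_0 = i] = 1/π_i (Kac's formula). Here π_1 = (5/9)/(10/17 + 5/9) = (5/9)/(175/153) = 17/35, so E[T_1 | X_0 = 1] = 1/π_1 = (10/17 + 5/9)/(5/9) = (175/153)/(5/9) = 35/17.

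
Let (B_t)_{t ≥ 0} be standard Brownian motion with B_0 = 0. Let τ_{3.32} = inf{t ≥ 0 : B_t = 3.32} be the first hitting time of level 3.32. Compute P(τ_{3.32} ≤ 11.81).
P(τ_{3.32} ≤ 11.81) = 2(1 − Φ(3.32/√11.81)) = 2(1 − Φ(0.9661)) ≈ 0.3340

By the reflection principle for standard BM, P(τ_b ≤ t) = 2 · P(B_t ≥ b). Since B_t ~ N(0, t), P(B_t ≥ 3.32) = 1 − Φ(3.32/√t) = 1 − Φ(3.32/√11.81) = 1 − Φ(0.9661) ≈ 0.16700. Doubling: P(τ_{3.32} ≤ 11.81) ≈ 2 · 0.16700 = 0.33400 ≈ 0.3340.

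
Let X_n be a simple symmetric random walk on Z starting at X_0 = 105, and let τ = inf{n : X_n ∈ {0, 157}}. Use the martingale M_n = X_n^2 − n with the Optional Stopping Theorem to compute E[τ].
E[τ] = 5460

M_n = X_n^2 − n is a martingale (since E[X_{n+1}^2 | F_n] = X_n^2 + 1). By OST (τ has finite mean in a bounded region), E[M_τ] = E[M_0] = X_0^2 − 0 = 105^2 = 11025. Also E[M_τ] = E[X_τ^2] − E[τ]. The walk exits at 0 or 157, with P(hit 157 first) = 105/157, so E[X_τ^2] = 157^2 · 105/157 + 0 = 16485. Thus E[τ] = E[X_τ^2] − E[M_τ] = 16485 − 11025 = 5460 = 105(157 − 105) = 5460.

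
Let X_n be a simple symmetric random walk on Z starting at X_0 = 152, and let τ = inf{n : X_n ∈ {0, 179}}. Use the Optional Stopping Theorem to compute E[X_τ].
E[X_τ] = 152

X_n is a martingale and τ is a bounded-mean stopping time (indeed τ is finite a.s. with bounded expectation since the walk is in a bounded region). By the OST, E[X_τ] = E[X_0] = 152. Equivalently: E[X_τ] = 179 · P(hit 179 first) + 0 · P(hit 0 first) = 179 · (152/179) = 152.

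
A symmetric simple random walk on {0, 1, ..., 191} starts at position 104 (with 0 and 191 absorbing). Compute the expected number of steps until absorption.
E[τ | X_0 = 104] = 9048

Let v_k = E[τ | X_0 = k]. Boundary: v_0 = v_191 = 0. Recurrence: v_k = 1 + (v_{k-1} + v_{k+1})/2 for 1 ≤ k ≤ 190. The particular solution to v_k − (v_{k-1} + v_{k+1})/2 = 1 is v_k = −k^2. Adding homogeneous solution A + B k and matching boundaries gives v_k = k (191 − k). Substituting k = 104: v_104 = 104 · 87 = 9048.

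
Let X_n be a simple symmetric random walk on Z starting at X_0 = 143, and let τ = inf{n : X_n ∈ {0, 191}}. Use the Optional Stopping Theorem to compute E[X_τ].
E[X_τ] = 143

X_n is a martingale and τ is a bounded-mean stopping time (indeed τ is finite a.s. with bounded expectation since the walk is in a bounded region). By the OST, E[X_τ] = E[X_0] = 143. Equivalently: E[X_τ] = 191 · P(hit 191 first) + 0 · P(hit 0 first) = 191 · (143/191) = 143.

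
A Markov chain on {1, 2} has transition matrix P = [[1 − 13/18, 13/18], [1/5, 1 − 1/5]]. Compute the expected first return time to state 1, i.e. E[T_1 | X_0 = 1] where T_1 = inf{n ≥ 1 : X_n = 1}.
E[T_1 | X_0 = 1] = 1/π_1 = 83/18

For an irreducible recurrent Markov chain with stationary distribution π, E[T_i | X_0 = i] = 1/π_i (Kac's formula). Here π_1 = (1/5)/(13/18 + 1/5) = (1/5)/(83/90) = 18/83, so E[T_1 | X_0 = 1] = 1/π_1 = (13/18 + 1/5)/(1/5) = (83/90)/(1/5) = 83/18.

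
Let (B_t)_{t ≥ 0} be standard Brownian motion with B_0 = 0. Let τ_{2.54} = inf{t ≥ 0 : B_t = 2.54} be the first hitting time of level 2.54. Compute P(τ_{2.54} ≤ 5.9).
P(τ_{2.54} ≤ 5.9) = 2(1 − Φ(2.54/√5.9)) = 2(1 − Φ(1.0457)) ≈ 0.2957

By the reflection principle for standard BM, P(τ_b ≤ t) = 2 · P(B_t ≥ b). Since B_t ~ N(0, t), P(B_t ≥ 2.54) = 1 − Φ(2.54/√t) = 1 − Φ(2.54/√5.9) = 1 − Φ(1.0457) ≈ 0.14785. Doubling: P(τ_{2.54} ≤ 5.9) ≈ 2 · 0.14785 = 0.29570 ≈ 0.2957.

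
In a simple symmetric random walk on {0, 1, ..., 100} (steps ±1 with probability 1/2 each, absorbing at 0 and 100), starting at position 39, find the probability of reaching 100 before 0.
P(hit 100 before 0) = 39/100

Let u_k = P(hit 100 before 0 | start at k). Then u_0 = 0, u_100 = 1, and u_k = u_{k-1}/2 + u_{k+1}/2 for 1 ≤ k ≤ 99. This harmonic recurrence is solved by u_k = k/100, giving u_39 = 39/100.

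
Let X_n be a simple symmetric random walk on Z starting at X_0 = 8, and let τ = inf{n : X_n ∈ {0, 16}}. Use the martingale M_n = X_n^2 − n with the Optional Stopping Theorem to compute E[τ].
E[τ] = 64

M_n = X_n^2 − n is a martingale (since E[X_{n+1}^2 | F_n] = X_n^2 + 1). By OST (τ has finite mean in a bounded region), E[M_τ] = E[M_0] = X_0^2 − 0 = 8^2 = 64. Also E[M_τ] = E[X_τ^2] − E[τ]. The walk exits at 0 or 16, with P(hit 16 first) = 8/16, so E[X_τ^2] = 16^2 · 8/16 + 0 = 128. Thus E[τ] = E[X_τ^2] − E[M_τ] = 128 − 64 = 64 = 8(16 − 8) = 64.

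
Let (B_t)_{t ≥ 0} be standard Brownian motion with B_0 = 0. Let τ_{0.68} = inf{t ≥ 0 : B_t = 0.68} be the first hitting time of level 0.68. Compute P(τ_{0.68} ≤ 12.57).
P(τ_{0.68} ≤ 12.57) = 2(1 − Φ(0.68/√12.57)) = 2(1 − Φ(0.1918)) ≈ 0.8479

By the reflection principle for standard BM, P(τ_b ≤ t) = 2 · P(B_t ≥ b). Since B_t ~ N(0, t), P(B_t ≥ 0.68) = 1 − Φ(0.68/√t) = 1 − Φ(0.68/√12.57) = 1 − Φ(0.1918) ≈ 0.42395. Doubling: P(τ_{0.68} ≤ 12.57) ≈ 2 · 0.42395 = 0.84790 ≈ 0.8479.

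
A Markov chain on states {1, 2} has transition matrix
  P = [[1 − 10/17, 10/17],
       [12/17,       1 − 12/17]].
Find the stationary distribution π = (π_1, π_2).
π_1 = 6/11, π_2 = 5/11

Solve πP = π with π_1 + π_2 = 1. From πP = π: π_1 · (1 − 10/17) + π_2 · 12/17 = π_1 ⇒ π_2 · 12/17 = π_1 · 10/17 ⇒ π_2/π_1 = (10/17)/(12/17) = 5/6. Together with π_1 + π_2 = 1:
  π_1 = (12/17)/(10/17 + 12/17) = (12/17)/(22/17) = 6/11,
  π_2 = (10/17)/(10/17 + 12/17) = (10/17)/(22/17) = 5/11.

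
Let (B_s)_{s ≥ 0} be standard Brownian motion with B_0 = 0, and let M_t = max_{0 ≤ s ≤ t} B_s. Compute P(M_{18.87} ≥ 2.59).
P(M_{18.87} ≥ 2.59) = 2·P(B_{18.87} ≥ 2.59) = 2(1 − Φ(2.59/√18.87)) ≈ 0.5510

By the reflection principle for Brownian motion, P(M_t ≥ a) = 2 · P(B_t ≥ a) for a ≥ 0. Since B_t ~ N(0, t), P(B_t ≥ 2.59) = 1 − Φ(2.59/√t) = 1 − Φ(2.59/√18.87) = 1 − Φ(0.5962). So
  P(M_{18.87} ≥ 2.59) = 2(1 − Φ(0.5962)) ≈ 0.5510.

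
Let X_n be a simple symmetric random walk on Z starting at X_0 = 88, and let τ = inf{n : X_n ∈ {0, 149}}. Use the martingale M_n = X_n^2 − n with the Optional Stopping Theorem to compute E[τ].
E[τ] = 5368

M_n = X_n^2 − n is a martingale (since E[X_{n+1}^2 | F_n] = X_n^2 + 1). By OST (τ has finite mean in a bounded region), E[M_τ] = E[M_0] = X_0^2 − 0 = 88^2 = 7744. Also E[M_τ] = E[X_τ^2] − E[τ]. The walk exits at 0 or 149, with P(hit 149 first) = 88/149, so E[X_τ^2] = 149^2 · 88/149 + 0 = 13112. Thus E[τ] = E[X_τ^2] − E[M_τ] = 13112 − 7744 = 5368 = 88(149 − 88) = 5368.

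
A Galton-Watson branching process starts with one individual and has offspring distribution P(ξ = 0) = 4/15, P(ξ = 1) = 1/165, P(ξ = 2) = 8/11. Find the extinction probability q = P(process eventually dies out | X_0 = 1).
q = 11/30

The pgf is f(s) = 4/15 + 1/165·s + 8/11·s². The extinction probability q is the smallest fixed point of f in [0, 1]. Setting s = f(s):
  8/11·s² + (1/165 − 1)·s + 4/15 = 0
  8/11·s² − (4/15 + 8/11)·s + 4/15 = 0
which factors as (s − 1)·(8/11·s − 4/15) = 0, giving roots s = 1 and s = (4/15)/(8/11) = 11/30.
Mean offspring μ = 1/165 + 2·8/11 = 241/165 > 1 (supercritical), so q < 1. The extinction probability is the smaller root: q = (4/15)/(8/11) = 11/30.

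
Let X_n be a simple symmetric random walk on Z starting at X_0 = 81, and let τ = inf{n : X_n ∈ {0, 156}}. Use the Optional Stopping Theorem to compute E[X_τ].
E[X_τ] = 81

X_n is a martingale and τ is a bounded-mean stopping time (indeed τ is finite a.s. with bounded expectation since the walk is in a bounded region). By the OST, E[X_τ] = E[X_0] = 81. Equivalently: E[X_τ] = 156 · P(hit 156 first) + 0 · P(hit 0 first) = 156 · (81/156) = 81.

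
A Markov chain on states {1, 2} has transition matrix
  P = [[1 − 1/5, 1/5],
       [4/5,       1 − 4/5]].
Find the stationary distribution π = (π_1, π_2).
π_1 = 4/5, π_2 = 1/5

Solve πP = π with π_1 + π_2 = 1. From πP = π: π_1 · (1 − 1/5) + π_2 · 4/5 = π_1 ⇒ π_2 · 4/5 = π_1 · 1/5 ⇒ π_2/π_1 = (1/5)/(4/5) = 1/4. Together with π_1 + π_2 = 1:
  π_1 = (4/5)/(1/5 + 4/5) = (4/5)/(1) = 4/5,
  π_2 = (1/5)/(1/5 + 4/5) = (1/5)/(1) = 1/5.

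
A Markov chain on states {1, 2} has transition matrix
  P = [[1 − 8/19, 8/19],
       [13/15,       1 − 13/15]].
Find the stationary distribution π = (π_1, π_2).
π_1 = 247/367, π_2 = 120/367

Solve πP = π with π_1 + π_2 = 1. From πP = π: π_1 · (1 − 8/19) + π_2 · 13/15 = π_1 ⇒ π_2 · 13/15 = π_1 · 8/19 ⇒ π_2/π_1 = (8/19)/(13/15) = 120/247. Together with π_1 + π_2 = 1:
  π_1 = (13/15)/(8/19 + 13/15) = (13/15)/(367/285) = 247/367,
  π_2 = (8/19)/(8/19 + 13/15) = (8/19)/(367/285) = 120/367.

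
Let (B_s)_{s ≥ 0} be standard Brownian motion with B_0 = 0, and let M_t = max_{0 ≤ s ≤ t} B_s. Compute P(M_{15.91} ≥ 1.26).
P(M_{15.91} ≥ 1.26) = 2·P(B_{15.91} ≥ 1.26) = 2(1 − Φ(1.26/√15.91)) ≈ 0.7521

By the reflection principle for Brownian motion, P(M_t ≥ a) = 2 · P(B_t ≥ a) for a ≥ 0. Since B_t ~ N(0, t), P(B_t ≥ 1.26) = 1 − Φ(1.26/√t) = 1 − Φ(1.26/√15.91) = 1 − Φ(0.3159). So
  P(M_{15.91} ≥ 1.26) = 2(1 − Φ(0.3159)) ≈ 0.7521.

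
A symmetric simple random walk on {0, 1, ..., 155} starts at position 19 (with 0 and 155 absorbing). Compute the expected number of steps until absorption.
E[τ | X_0 = 19] = 2584

Let v_k = E[τ | X_0 = k]. Boundary: v_0 = v_155 = 0. Recurrence: v_k = 1 + (v_{k-1} + v_{k+1})/2 for 1 ≤ k ≤ 154. The particular solution to v_k − (v_{k-1} + v_{k+1})/2 = 1 is v_k = −k^2. Adding homogeneous solution A + B k and matching boundaries gives v_k = k (155 − k). Substituting k = 19: v_19 = 19 · 136 = 2584.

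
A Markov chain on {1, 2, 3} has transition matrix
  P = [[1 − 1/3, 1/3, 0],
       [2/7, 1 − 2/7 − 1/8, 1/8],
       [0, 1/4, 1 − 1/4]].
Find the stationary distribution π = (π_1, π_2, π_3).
π = (4/11, 14/33, 7/33)

This is a birth-death chain on three states, which satisfies detailed balance: π_1 · P_{12} = π_2 · P_{21} and π_2 · P_{23} = π_3 · P_{32}.
From π_1 · 1/3 = π_2 · 2/7: π_2/π_1 = (1/3)/(2/7) = 7/6.
From π_2 · 1/8 = π_3 · 1/4: π_3/π_2 = (1/8)/(1/4) = 1/2.
Take π_1 proportional to 1; then unnormalized π = (1, 7/6, 7/12). Normalize by dividing by the sum 11/4:
  π = (4/11, 14/33, 7/33).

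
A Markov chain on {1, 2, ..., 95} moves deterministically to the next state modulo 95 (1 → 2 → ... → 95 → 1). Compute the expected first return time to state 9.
E[T_9 | X_0 = 9] = 95

The chain cycles deterministically, so starting at state 9 it returns in exactly 95 steps. Equivalently, the stationary distribution is uniform π_j = 1/95 for every state j, so by Kac's formula E[T_9] = 1/π_9 = 95.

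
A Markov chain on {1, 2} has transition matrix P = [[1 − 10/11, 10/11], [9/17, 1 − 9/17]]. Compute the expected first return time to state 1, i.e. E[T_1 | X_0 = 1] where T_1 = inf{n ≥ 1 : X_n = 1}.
E[T_1 | X_0 = 1] = 1/π_1 = 269/99

For an irreducible recurrent Markov chain with stationary distribution π, E[T_i | X_0 = i] = 1/π_i (Kac's formula). Here π_1 = (9/17)/(10/11 + 9/17) = (9/17)/(269/187) = 99/269, so E[T_1 | X_0 = 1] = 1/π_1 = (10/11 + 9/17)/(9/17) = (269/187)/(9/17) = 269/99.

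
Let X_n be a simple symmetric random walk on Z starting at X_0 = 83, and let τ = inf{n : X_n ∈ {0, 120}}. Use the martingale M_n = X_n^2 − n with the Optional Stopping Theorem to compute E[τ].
E[τ] = 3071

M_n = X_n^2 − n is a martingale (since E[X_{n+1}^2 | F_n] = X_n^2 + 1). By OST (τ has finite mean in a bounded region), E[M_τ] = E[M_0] = X_0^2 − 0 = 83^2 = 6889. Also E[M_τ] = E[X_τ^2] − E[τ]. The walk exits at 0 or 120, with P(hit 120 first) = 83/120, so E[X_τ^2] = 120^2 · 83/120 + 0 = 9960. Thus E[τ] = E[X_τ^2] − E[M_τ] = 9960 − 6889 = 3071 = 83(120 − 83) = 3071.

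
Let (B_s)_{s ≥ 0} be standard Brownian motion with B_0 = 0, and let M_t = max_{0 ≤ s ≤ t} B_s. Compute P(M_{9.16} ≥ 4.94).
P(M_{9.16} ≥ 4.94) = 2·P(B_{9.16} ≥ 4.94) = 2(1 − Φ(4.94/√9.16)) ≈ 0.1026

By the reflection principle for Brownian motion, P(M_t ≥ a) = 2 · P(B_t ≥ a) for a ≥ 0. Since B_t ~ N(0, t), P(B_t ≥ 4.94) = 1 − Φ(4.94/√t) = 1 − Φ(4.94/√9.16) = 1 − Φ(1.6322). So
  P(M_{9.16} ≥ 4.94) = 2(1 − Φ(1.6322)) ≈ 0.1026.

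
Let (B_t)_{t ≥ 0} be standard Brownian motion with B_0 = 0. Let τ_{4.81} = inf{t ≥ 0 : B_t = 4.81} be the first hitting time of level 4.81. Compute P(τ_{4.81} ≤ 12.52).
P(τ_{4.81} ≤ 12.52) = 2(1 − Φ(4.81/√12.52)) = 2(1 − Φ(1.3594)) ≈ 0.1740

By the reflection principle for standard BM, P(τ_b ≤ t) = 2 · P(B_t ≥ b). Since B_t ~ N(0, t), P(B_t ≥ 4.81) = 1 − Φ(4.81/√t) = 1 − Φ(4.81/√12.52) = 1 − Φ(1.3594) ≈ 0.08701. Doubling: P(τ_{4.81} ≤ 12.52) ≈ 2 · 0.08701 = 0.17402 ≈ 0.1740.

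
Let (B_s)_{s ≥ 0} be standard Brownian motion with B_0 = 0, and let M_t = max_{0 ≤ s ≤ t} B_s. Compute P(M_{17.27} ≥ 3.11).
P(M_{17.27} ≥ 3.11) = 2·P(B_{17.27} ≥ 3.11) = 2(1 − Φ(3.11/√17.27)) ≈ 0.4542

By the reflection principle for Brownian motion, P(M_t ≥ a) = 2 · P(B_t ≥ a) for a ≥ 0. Since B_t ~ N(0, t), P(B_t ≥ 3.11) = 1 − Φ(3.11/√t) = 1 − Φ(3.11/√17.27) = 1 − Φ(0.7484). So
  P(M_{17.27} ≥ 3.11) = 2(1 − Φ(0.7484)) ≈ 0.4542.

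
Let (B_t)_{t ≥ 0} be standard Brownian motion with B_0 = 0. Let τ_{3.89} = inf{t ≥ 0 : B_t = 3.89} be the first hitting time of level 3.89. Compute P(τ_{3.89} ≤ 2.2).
P(τ_{3.89} ≤ 2.2) = 2(1 − Φ(3.89/√2.2)) = 2(1 − Φ(2.6226)) ≈ 0.0087

By the reflection principle for standard BM, P(τ_b ≤ t) = 2 · P(B_t ≥ b). Since B_t ~ N(0, t), P(B_t ≥ 3.89) = 1 − Φ(3.89/√t) = 1 − Φ(3.89/√2.2) = 1 − Φ(2.6226) ≈ 0.00436. Doubling: P(τ_{3.89} ≤ 2.2) ≈ 2 · 0.00436 = 0.00872 ≈ 0.0087.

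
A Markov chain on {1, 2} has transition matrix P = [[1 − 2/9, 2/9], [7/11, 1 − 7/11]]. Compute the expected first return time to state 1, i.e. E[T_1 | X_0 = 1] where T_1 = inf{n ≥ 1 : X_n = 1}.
E[T_1 | X_0 = 1] = 1/π_1 = 85/63

For an irreducible recurrent Markov chain with stationary distribution π, E[T_i | X_0 = i] = 1/π_i (Kac's formula). Here π_1 = (7/11)/(2/9 + 7/11) = (7/11)/(85/99) = 63/85, so E[T_1 | X_0 = 1] = 1/π_1 = (2/9 + 7/11)/(7/11) = (85/99)/(7/11) = 85/63.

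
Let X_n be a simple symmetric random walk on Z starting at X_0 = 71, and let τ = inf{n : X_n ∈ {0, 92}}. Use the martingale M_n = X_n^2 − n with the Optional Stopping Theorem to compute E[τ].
E[τ] = 1491

M_n = X_n^2 − n is a martingale (since E[X_{n+1}^2 | F_n] = X_n^2 + 1). By OST (τ has finite mean in a bounded region), E[M_τ] = E[M_0] = X_0^2 − 0 = 71^2 = 5041. Also E[M_τ] = E[X_τ^2] − E[τ]. The walk exits at 0 or 92, with P(hit 92 first) = 71/92, so E[X_τ^2] = 92^2 · 71/92 + 0 = 6532. Thus E[τ] = E[X_τ^2] − E[M_τ] = 6532 − 5041 = 1491 = 71(92 − 71) = 1491.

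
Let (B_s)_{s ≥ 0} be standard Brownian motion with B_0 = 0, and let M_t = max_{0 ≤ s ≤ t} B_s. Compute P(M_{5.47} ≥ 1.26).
P(M_{5.47} ≥ 1.26) = 2·P(B_{5.47} ≥ 1.26) = 2(1 − Φ(1.26/√5.47)) ≈ 0.5901

By the reflection principle for Brownian motion, P(M_t ≥ a) = 2 · P(B_t ≥ a) for a ≥ 0. Since B_t ~ N(0, t), P(B_t ≥ 1.26) = 1 − Φ(1.26/√t) = 1 − Φ(1.26/√5.47) = 1 − Φ(0.5387). So
  P(M_{5.47} ≥ 1.26) = 2(1 − Φ(0.5387)) ≈ 0.5901.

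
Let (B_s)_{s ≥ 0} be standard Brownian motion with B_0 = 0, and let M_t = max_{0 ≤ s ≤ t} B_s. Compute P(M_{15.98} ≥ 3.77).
P(M_{15.98} ≥ 3.77) = 2·P(B_{15.98} ≥ 3.77) = 2(1 − Φ(3.77/√15.98)) ≈ 0.3456

By the reflection principle for Brownian motion, P(M_t ≥ a) = 2 · P(B_t ≥ a) for a ≥ 0. Since B_t ~ N(0, t), P(B_t ≥ 3.77) = 1 − Φ(3.77/√t) = 1 − Φ(3.77/√15.98) = 1 − Φ(0.9431). So
  P(M_{15.98} ≥ 3.77) = 2(1 − Φ(0.9431)) ≈ 0.3456.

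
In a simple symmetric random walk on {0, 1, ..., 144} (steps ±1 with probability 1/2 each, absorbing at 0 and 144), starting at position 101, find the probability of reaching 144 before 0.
P(hit 144 before 0) = 101/144

Let u_k = P(hit 144 before 0 | start at k). Then u_0 = 0, u_144 = 1, and u_k = u_{k-1}/2 + u_{k+1}/2 for 1 ≤ k ≤ 143. This harmonic recurrence is solved by u_k = k/144, giving u_101 = 101/144.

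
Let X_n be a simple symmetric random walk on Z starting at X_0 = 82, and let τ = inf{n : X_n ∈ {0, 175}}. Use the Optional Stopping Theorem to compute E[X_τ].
E[X_τ] = 82

X_n is a martingale and τ is a bounded-mean stopping time (indeed τ is finite a.s. with bounded expectation since the walk is in a bounded region). By the OST, E[X_τ] = E[X_0] = 82. Equivalently: E[X_τ] = 175 · P(hit 175 first) + 0 · P(hit 0 first) = 175 · (82/175) = 82.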